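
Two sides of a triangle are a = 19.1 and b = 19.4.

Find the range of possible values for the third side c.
Triangle inequality: |a − b| < c < a + b
|a − b| = |19.1 − 19.4| = 0.3
a + b = 19.1 + 19.4 = 38.5

0.3 < c < 38.5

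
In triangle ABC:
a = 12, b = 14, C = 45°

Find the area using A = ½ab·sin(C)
A = ½·a·b·sin(C) = ½·12·14·sin(45°)
sin(45°) ≈ 0.707107
A ≈ ½·168·0.707107 = 84·0.707107 ≈ 59.397

Area = 59.4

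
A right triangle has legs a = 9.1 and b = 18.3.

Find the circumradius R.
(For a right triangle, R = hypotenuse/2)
Hypotenuse c = √(a² + b²) = √(82.81 + 334.89) = √417.7 ≈ 20.4377
R = c/2 ≈ 20.4377/2 ≈ 10.2189

R = 10.22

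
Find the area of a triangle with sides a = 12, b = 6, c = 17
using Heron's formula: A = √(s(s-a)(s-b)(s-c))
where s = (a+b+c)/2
s = (12 + 6 + 17)/2 = 35/2 = 17.5
s − a = 5.5, s − b = 11.5, s − c = 0.5
s(s−a)(s−b)(s−c) = 17.5·5.5·11.5·0.5 = 553.4375
Area = √553.4375 ≈ 23.5253

s = 17.5, Area = 23.53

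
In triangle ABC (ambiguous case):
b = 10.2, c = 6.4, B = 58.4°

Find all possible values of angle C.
b/sin(B) = c/sin(C)  ⇒  sin(C) = c·sin(B)/b = 6.4·sin(58.4°)/10.2
sin(58.4°) ≈ 0.851727
sin(C) ≈ 6.4·0.851727/10.2 ≈ 5.45105/10.2 ≈ 0.534417
Candidate 1: C₁ = arcsin(0.534417) ≈ 32.3044°  →  A = 180° − 58.4° − 32.3044° ≈ 89.2956° > 0, valid
Candidate 2: C₂ = 180° − C₁ ≈ 147.696°  →  A = 180° − 58.4° − 147.696° ≈ -26.0956° ≤ 0, not a valid triangle

C = 32.3° (one solution)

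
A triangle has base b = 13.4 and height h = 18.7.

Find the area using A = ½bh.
A = ½·b·h = ½·13.4·18.7 = ½·250.58 = 125.29

Area = 125.29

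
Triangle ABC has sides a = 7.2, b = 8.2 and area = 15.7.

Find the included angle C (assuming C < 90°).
Area = ½·a·b·sin(C)  ⇒  sin(C) = 2·Area/(a·b) = 2·15.7/(7.2·8.2) = 31.4/59.04 ≈ 0.531843
C = arcsin(0.531843) ≈ 32.1301° (taking the acute solution since C < 90°)

C = 32.13°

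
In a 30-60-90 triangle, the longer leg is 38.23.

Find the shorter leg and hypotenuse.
In a 30-60-90 triangle the sides are in ratio 1 : √3 : 2, so short leg = long leg/√3 and hypotenuse = 2·(short leg).
Short leg = 38.23/√3 ≈ 38.23/1.73205 ≈ 22.0721
Hypotenuse = 2·22.0721 ≈ 44.1442

Short leg = 22.07, Hypotenuse = 44.14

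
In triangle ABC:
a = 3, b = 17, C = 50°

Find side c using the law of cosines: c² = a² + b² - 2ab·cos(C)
c² = 3² + 17² − 2·3·17·cos(50°)
cos(50°) ≈ 0.642788
c² ≈ 9 + 289 − 102·(0.642788) ≈ 298 − 65.5643 ≈ 232.436
c ≈ √232.436 ≈ 15.2458

c = 15.25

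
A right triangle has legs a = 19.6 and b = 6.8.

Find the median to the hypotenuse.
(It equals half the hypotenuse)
Hypotenuse c = √(a² + b²) = √(384.16 + 46.24) = √430.4 ≈ 20.7461
Median to hypotenuse = c/2 ≈ 20.7461/2 ≈ 10.373

Median = 10.37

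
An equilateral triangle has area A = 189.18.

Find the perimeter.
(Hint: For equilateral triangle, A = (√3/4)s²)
A = (√3/4)s²  ⇒  s² = 4A/√3 = 4·189.18/√3 = 756.72/1.73205 ≈ 436.892
s ≈ √436.892 ≈ 20.902
Perimeter = 3s ≈ 3·20.902 ≈ 62.7059

Perimeter = 62.71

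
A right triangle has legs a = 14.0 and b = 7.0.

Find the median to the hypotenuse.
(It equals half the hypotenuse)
Hypotenuse c = √(a² + b²) = √(196 + 49) = √245 ≈ 15.6525
Median to hypotenuse = c/2 ≈ 15.6525/2 ≈ 7.82624

Median = 7.826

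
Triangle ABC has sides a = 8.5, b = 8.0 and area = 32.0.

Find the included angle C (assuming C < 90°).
Area = ½·a·b·sin(C)  ⇒  sin(C) = 2·Area/(a·b) = 2·32.0/(8.5·8.0) = 64/68 ≈ 0.941176
C = arcsin(0.941176) ≈ 70.2501° (taking the acute solution since C < 90°)

C = 70.25°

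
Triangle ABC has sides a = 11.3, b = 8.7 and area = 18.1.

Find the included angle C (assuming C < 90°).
Area = ½·a·b·sin(C)  ⇒  sin(C) = 2·Area/(a·b) = 2·18.1/(11.3·8.7) = 36.2/98.31 ≈ 0.368223
C = arcsin(0.368223) ≈ 21.6061° (taking the acute solution since C < 90°)

C = 21.61°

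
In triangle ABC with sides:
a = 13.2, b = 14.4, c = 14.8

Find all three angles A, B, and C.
Law of cosines for each angle (a² = 174.24, b² = 207.36, c² = 219.04):
cos(A) = (b² + c² − a²)/(2bc) = (207.36 + 219.04 − 174.24)/(2·14.4·14.8) = 252.16/426.24 ≈ 0.591592  ⇒  A ≈ 53.73°
cos(B) = (a² + c² − b²)/(2ac) = (174.24 + 219.04 − 207.36)/(2·13.2·14.8) = 185.92/390.72 ≈ 0.475839  ⇒  B ≈ 61.586°
cos(C) = (a² + b² − c²)/(2ab) = (174.24 + 207.36 − 219.04)/(2·13.2·14.4) = 162.56/380.16 ≈ 0.427609  ⇒  C ≈ 64.6841°
Check: A + B + C ≈ 180°

A = 53.73°, B = 61.59°, C = 64.68°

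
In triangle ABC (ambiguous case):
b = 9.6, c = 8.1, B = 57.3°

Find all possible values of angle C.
b/sin(B) = c/sin(C)  ⇒  sin(C) = c·sin(B)/b = 8.1·sin(57.3°)/9.6
sin(57.3°) ≈ 0.841511
sin(C) ≈ 8.1·0.841511/9.6 ≈ 6.81624/9.6 ≈ 0.710025
Candidate 1: C₁ = arcsin(0.710025) ≈ 45.2369°  →  A = 180° − 57.3° − 45.2369° ≈ 77.4631° > 0, valid
Candidate 2: C₂ = 180° − C₁ ≈ 134.763°  →  A = 180° − 57.3° − 134.763° ≈ -12.0631° ≤ 0, not a valid triangle

C = 45.24° (one solution)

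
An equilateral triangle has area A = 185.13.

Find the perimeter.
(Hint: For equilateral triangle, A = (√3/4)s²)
A = (√3/4)s²  ⇒  s² = 4A/√3 = 4·185.13/√3 = 740.52/1.73205 ≈ 427.539
s ≈ √427.539 ≈ 20.677
Perimeter = 3s ≈ 3·20.677 ≈ 62.0311

Perimeter = 62.03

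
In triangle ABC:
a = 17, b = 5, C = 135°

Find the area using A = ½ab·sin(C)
A = ½·a·b·sin(C) = ½·17·5·sin(135°)
sin(135°) ≈ 0.707107
A ≈ ½·85·0.707107 = 42.5·0.707107 ≈ 30.052

Area = 30.05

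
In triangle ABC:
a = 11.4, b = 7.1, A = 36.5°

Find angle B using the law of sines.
a/sin(A) = b/sin(B)  ⇒  sin(B) = b·sin(A)/a = 7.1·sin(36.5°)/11.4
sin(36.5°) ≈ 0.594823
sin(B) ≈ 7.1·0.594823/11.4 ≈ 4.22324/11.4 ≈ 0.37046
B = arcsin(0.37046) ≈ 21.744°
(Since b ≤ a we need B ≤ A, so the obtuse alternative 180° − 21.744° ≈ 158.256° is rejected.)

B = 21.74°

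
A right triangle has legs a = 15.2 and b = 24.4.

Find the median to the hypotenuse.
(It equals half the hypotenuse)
Hypotenuse c = √(a² + b²) = √(231.04 + 595.36) = √826.4 ≈ 28.7472
Median to hypotenuse = c/2 ≈ 28.7472/2 ≈ 14.3736

Median = 14.37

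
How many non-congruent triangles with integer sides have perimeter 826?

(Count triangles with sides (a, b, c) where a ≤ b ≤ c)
Let a ≤ b ≤ c with a + b + c = 826. The only binding inequality is a + b > c, i.e. 826 − c > c, so c < 826/2; and c ≥ 826/3 since c is the largest side.
So 276 ≤ c ≤ 412. For each c, b runs from ⌈(826 − c)/2⌉ up to c (then a = 826 − b − c satisfies 1 ≤ a ≤ b automatically), giving c − ⌈(826 − c)/2⌉ + 1 choices.
Summing over c: 2 + 3 + 5 + 6 + … + 204 + 206  (137 terms, c = 276, …, 412) = 14214
Check (closed form: nearest integer to p²/48 for even p, (p+3)²/48 for odd p): 826²/48 = 682276/48 ≈ 14214.08 → 14214

14214 triangles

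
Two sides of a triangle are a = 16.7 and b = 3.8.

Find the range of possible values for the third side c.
Triangle inequality: |a − b| < c < a + b
|a − b| = |16.7 − 3.8| = 12.9
a + b = 16.7 + 3.8 = 20.5

12.9 < c < 20.5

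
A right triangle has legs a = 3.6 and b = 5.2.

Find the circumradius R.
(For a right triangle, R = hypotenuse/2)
Hypotenuse c = √(a² + b²) = √(12.96 + 27.04) = √40 ≈ 6.32456
R = c/2 ≈ 6.32456/2 ≈ 3.16228

R = 3.162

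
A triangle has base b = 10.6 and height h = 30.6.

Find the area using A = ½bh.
A = ½·b·h = ½·10.6·30.6 = ½·324.36 = 162.18

Area = 162.18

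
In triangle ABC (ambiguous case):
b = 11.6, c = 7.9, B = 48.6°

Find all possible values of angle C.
b/sin(B) = c/sin(C)  ⇒  sin(C) = c·sin(B)/b = 7.9·sin(48.6°)/11.6
sin(48.6°) ≈ 0.750111
sin(C) ≈ 7.9·0.750111/11.6 ≈ 5.92588/11.6 ≈ 0.510852
Candidate 1: C₁ = arcsin(0.510852) ≈ 30.7206°  →  A = 180° − 48.6° − 30.7206° ≈ 100.679° > 0, valid
Candidate 2: C₂ = 180° − C₁ ≈ 149.279°  →  A = 180° − 48.6° − 149.279° ≈ -17.8794° ≤ 0, not a valid triangle

C = 30.72° (one solution)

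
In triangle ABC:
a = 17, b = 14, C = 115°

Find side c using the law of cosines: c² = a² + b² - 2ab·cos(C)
c² = 17² + 14² − 2·17·14·cos(115°)
cos(115°) ≈ -0.422618
c² ≈ 289 + 196 − 476·(-0.422618) ≈ 485 + 201.166 ≈ 686.166
c ≈ √686.166 ≈ 26.1948

c = 26.19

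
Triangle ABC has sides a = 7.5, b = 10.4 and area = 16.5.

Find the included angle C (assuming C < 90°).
Area = ½·a·b·sin(C)  ⇒  sin(C) = 2·Area/(a·b) = 2·16.5/(7.5·10.4) = 33/78 ≈ 0.423077
C = arcsin(0.423077) ≈ 25.029° (taking the acute solution since C < 90°)

C = 25.03°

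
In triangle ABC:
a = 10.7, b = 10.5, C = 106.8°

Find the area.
Two sides and the included angle (SAS): A = ½·a·b·sin(C) = ½·10.7·10.5·sin(106.8°)
sin(106.8°) ≈ 0.957319
A ≈ ½·112.35·0.957319 = 56.175·0.957319 ≈ 53.7774

Area = 53.78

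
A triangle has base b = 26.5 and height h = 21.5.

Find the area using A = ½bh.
A = ½·b·h = ½·26.5·21.5 = ½·569.75 = 284.875

Area = 284.875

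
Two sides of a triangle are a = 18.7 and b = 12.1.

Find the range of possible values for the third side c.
Triangle inequality: |a − b| < c < a + b
|a − b| = |18.7 − 12.1| = 6.6
a + b = 18.7 + 12.1 = 30.8

6.6 < c < 30.8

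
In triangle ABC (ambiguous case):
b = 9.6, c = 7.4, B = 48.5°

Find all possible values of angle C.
b/sin(B) = c/sin(C)  ⇒  sin(C) = c·sin(B)/b = 7.4·sin(48.5°)/9.6
sin(48.5°) ≈ 0.748956
sin(C) ≈ 7.4·0.748956/9.6 ≈ 5.54227/9.6 ≈ 0.57732
Candidate 1: C₁ = arcsin(0.57732) ≈ 35.2623°  →  A = 180° − 48.5° − 35.2623° ≈ 96.2377° > 0, valid
Candidate 2: C₂ = 180° − C₁ ≈ 144.738°  →  A = 180° − 48.5° − 144.738° ≈ -13.2377° ≤ 0, not a valid triangle

C = 35.26° (one solution)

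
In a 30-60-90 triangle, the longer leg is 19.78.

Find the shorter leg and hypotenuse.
In a 30-60-90 triangle the sides are in ratio 1 : √3 : 2, so short leg = long leg/√3 and hypotenuse = 2·(short leg).
Short leg = 19.78/√3 ≈ 19.78/1.73205 ≈ 11.42
Hypotenuse = 2·11.42 ≈ 22.84

Short leg = 11.42, Hypotenuse = 22.84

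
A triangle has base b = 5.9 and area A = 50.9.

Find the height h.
A = ½·b·h  ⇒  h = 2A/b = 2·50.9/5.9 = 101.8/5.9 ≈ 17.2542

h = 17.25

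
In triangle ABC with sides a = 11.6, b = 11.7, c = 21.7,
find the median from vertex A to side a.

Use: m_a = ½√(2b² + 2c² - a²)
m_a = ½√(2·11.7² + 2·21.7² − 11.6²) = ½√(2·136.89 + 2·470.89 − 134.56) = ½√(273.78 + 941.78 − 134.56) = ½√1081
√1081 ≈ 32.8786, so m_a ≈ 16.4393

m_a = 16.44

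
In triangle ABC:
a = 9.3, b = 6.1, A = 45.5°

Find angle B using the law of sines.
a/sin(A) = b/sin(B)  ⇒  sin(B) = b·sin(A)/a = 6.1·sin(45.5°)/9.3
sin(45.5°) ≈ 0.71325
sin(B) ≈ 6.1·0.71325/9.3 ≈ 4.35083/9.3 ≈ 0.467831
B = arcsin(0.467831) ≈ 27.8936°
(Since b ≤ a we need B ≤ A, so the obtuse alternative 180° − 27.8936° ≈ 152.106° is rejected.)

B = 27.89°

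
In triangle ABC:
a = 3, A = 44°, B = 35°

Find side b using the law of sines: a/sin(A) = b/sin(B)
a/sin(A) = b/sin(B)  ⇒  b = a·sin(B)/sin(A) = 3·sin(35°)/sin(44°)
sin(35°) ≈ 0.573576, sin(44°) ≈ 0.694658
b ≈ 3·0.573576/0.694658 ≈ 1.72073/0.694658 ≈ 2.47709

b = 2.477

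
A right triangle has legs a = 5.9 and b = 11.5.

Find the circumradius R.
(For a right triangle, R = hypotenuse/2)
Hypotenuse c = √(a² + b²) = √(34.81 + 132.25) = √167.06 ≈ 12.9252
R = c/2 ≈ 12.9252/2 ≈ 6.46258

R = 6.463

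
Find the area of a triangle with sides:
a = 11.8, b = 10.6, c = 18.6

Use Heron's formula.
s = (11.8 + 10.6 + 18.6)/2 = 41/2 = 20.5
s − a = 8.7, s − b = 9.9, s − c = 1.9
s(s−a)(s−b)(s−c) = 20.5·8.7·9.9·1.9 ≈ 3354.76
Area = √3354.76 ≈ 57.9203

Area = 57.92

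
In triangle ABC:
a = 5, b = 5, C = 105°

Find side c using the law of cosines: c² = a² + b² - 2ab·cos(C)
c² = 5² + 5² − 2·5·5·cos(105°)
cos(105°) ≈ -0.258819
c² ≈ 25 + 25 − 50·(-0.258819) ≈ 50 + 12.941 ≈ 62.941
c ≈ √62.941 ≈ 7.93353

c = 7.934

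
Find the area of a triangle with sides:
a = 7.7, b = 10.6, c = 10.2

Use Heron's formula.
s = (7.7 + 10.6 + 10.2)/2 = 28.5/2 = 14.25
s − a = 6.55, s − b = 3.65, s − c = 4.05
s(s−a)(s−b)(s−c) = 14.25·6.55·3.65·4.05 ≈ 1379.76
Area = √1379.76 ≈ 37.1451

Area = 37.15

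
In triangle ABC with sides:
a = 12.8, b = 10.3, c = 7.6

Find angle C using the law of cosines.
c² = a² + b² − 2ab·cos(C)  ⇒  cos(C) = (a² + b² − c²)/(2ab)
cos(C) = (12.8² + 10.3² − 7.6²)/(2·12.8·10.3) = (163.84 + 106.09 − 57.76)/263.68 = 212.17/263.68 ≈ 0.80465
C = arccos(0.80465) ≈ 36.4236°

C = 36.42°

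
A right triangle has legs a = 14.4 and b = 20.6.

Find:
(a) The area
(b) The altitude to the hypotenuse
(a) The legs are perpendicular, so Area = ½·a·b = ½·14.4·20.6 = ½·296.64 = 148.32
(b) Hypotenuse c = √(a² + b²) = √(207.36 + 424.36) = √631.72 ≈ 25.134
    Area = ½·c·h_c  ⇒  h_c = 2·Area/c = 296.64/25.134 ≈ 11.8023

Area = 148.32, h_c = 11.8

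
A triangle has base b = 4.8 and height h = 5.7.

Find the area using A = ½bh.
A = ½·b·h = ½·4.8·5.7 = ½·27.36 = 13.68

Area = 13.68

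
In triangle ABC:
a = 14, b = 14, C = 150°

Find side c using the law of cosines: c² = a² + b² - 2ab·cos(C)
c² = 14² + 14² − 2·14·14·cos(150°)
cos(150°) ≈ -0.866025
c² ≈ 196 + 196 − 392·(-0.866025) ≈ 392 + 339.482 ≈ 731.482
c ≈ √731.482 ≈ 27.0459

c = 27.05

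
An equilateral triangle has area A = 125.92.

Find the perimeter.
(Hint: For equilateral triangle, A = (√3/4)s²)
A = (√3/4)s²  ⇒  s² = 4A/√3 = 4·125.92/√3 = 503.68/1.73205 ≈ 290.8
s ≈ √290.8 ≈ 17.0529
Perimeter = 3s ≈ 3·17.0529 ≈ 51.1586

Perimeter = 51.16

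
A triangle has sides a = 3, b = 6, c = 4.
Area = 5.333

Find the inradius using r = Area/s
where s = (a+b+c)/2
s = (3 + 6 + 4)/2 = 13/2 = 6.5
r = Area/s = 5.333/6.5 ≈ 0.820462

r = 0.8205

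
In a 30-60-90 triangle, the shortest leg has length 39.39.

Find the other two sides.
In a 30-60-90 triangle the sides are in ratio 1 : √3 : 2 (short leg : long leg : hypotenuse).
Long leg = 39.39·√3 ≈ 39.39·1.73205 ≈ 68.2255
Hypotenuse = 2·39.39 = 78.78

Long leg = 39.39√3 = 68.23, Hypotenuse = 78.78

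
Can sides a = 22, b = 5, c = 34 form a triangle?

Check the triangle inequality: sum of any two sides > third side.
a + b vs c: 22 + 5 = 27 ≤ 34  ✗
a + c vs b: 22 + 34 = 56 > 5  ✓
b + c vs a: 5 + 34 = 39 > 22  ✓

No: 22 + 5 = 27 is not > 34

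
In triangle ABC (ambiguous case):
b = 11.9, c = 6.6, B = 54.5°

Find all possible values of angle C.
b/sin(B) = c/sin(C)  ⇒  sin(C) = c·sin(B)/b = 6.6·sin(54.5°)/11.9
sin(54.5°) ≈ 0.814116
sin(C) ≈ 6.6·0.814116/11.9 ≈ 5.37316/11.9 ≈ 0.451526
Candidate 1: C₁ = arcsin(0.451526) ≈ 26.8416°  →  A = 180° − 54.5° − 26.8416° ≈ 98.6584° > 0, valid
Candidate 2: C₂ = 180° − C₁ ≈ 153.158°  →  A = 180° − 54.5° − 153.158° ≈ -27.6584° ≤ 0, not a valid triangle

C = 26.84° (one solution)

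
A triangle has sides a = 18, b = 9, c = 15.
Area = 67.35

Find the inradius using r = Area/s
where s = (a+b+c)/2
s = (18 + 9 + 15)/2 = 42/2 = 21
r = Area/s = 67.35/21 ≈ 3.20714

r = 3.207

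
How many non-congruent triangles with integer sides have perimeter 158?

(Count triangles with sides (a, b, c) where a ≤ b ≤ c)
Let a ≤ b ≤ c with a + b + c = 158. The only binding inequality is a + b > c, i.e. 158 − c > c, so c < 158/2; and c ≥ 158/3 since c is the largest side.
So 53 ≤ c ≤ 78. For each c, b runs from ⌈(158 − c)/2⌉ up to c (then a = 158 − b − c satisfies 1 ≤ a ≤ b automatically), giving c − ⌈(158 − c)/2⌉ + 1 choices.
Summing over c: 1 + 3 + 4 + 6 + … + 37 + 39  (26 terms, c = 53, …, 78) = 520
Check (closed form: nearest integer to p²/48 for even p, (p+3)²/48 for odd p): 158²/48 = 24964/48 ≈ 520.08 → 520

520 triangles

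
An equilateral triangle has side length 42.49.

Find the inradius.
r = Area/s with s the semi-perimeter.
Area = (√3/4)·42.49² = (√3/4)·1805.4001 ≈ 0.433013·1805.4001 ≈ 781.761
s = 3·42.49/2 = 63.735
r ≈ 781.761/63.735 ≈ 12.2658
(Equivalently r = side/(2√3) = 42.49/3.4641 ≈ 12.2658.)

r = 12.27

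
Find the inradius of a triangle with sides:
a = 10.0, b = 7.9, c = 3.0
r = Area/s where s is the semi-perimeter.
s = (10.0 + 7.9 + 3.0)/2 = 20.9/2 = 10.45
Area = √(s(s−a)(s−b)(s−c)) = √(10.45·0.45·2.55·7.45) ≈ √89.3357 ≈ 9.45176
r ≈ 9.45176/10.45 ≈ 0.904475

r = 0.9045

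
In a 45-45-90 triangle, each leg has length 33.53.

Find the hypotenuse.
In a 45-45-90 triangle the sides are in ratio 1 : 1 : √2, so hypotenuse = leg·√2.
Hypotenuse = 33.53·√2 ≈ 33.53·1.41421 ≈ 47.4186

Hypotenuse = 33.53√2 = 47.42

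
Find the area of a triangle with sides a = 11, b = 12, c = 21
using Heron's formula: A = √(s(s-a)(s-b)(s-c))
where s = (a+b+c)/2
s = (11 + 12 + 21)/2 = 44/2 = 22
s − a = 11, s − b = 10, s − c = 1
s(s−a)(s−b)(s−c) = 22·11·10·1 = 2420
Area = √2420 ≈ 49.1935

s = 22.0, Area = 49.19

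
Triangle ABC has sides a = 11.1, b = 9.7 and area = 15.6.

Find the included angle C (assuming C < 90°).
Area = ½·a·b·sin(C)  ⇒  sin(C) = 2·Area/(a·b) = 2·15.6/(11.1·9.7) = 31.2/107.67 ≈ 0.289774
C = arcsin(0.289774) ≈ 16.8444° (taking the acute solution since C < 90°)

C = 16.84°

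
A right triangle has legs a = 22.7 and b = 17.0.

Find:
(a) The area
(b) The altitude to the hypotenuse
(a) The legs are perpendicular, so Area = ½·a·b = ½·22.7·17.0 = ½·385.9 = 192.95
(b) Hypotenuse c = √(a² + b²) = √(515.29 + 289) = √804.29 ≈ 28.36
    Area = ½·c·h_c  ⇒  h_c = 2·Area/c = 385.9/28.36 ≈ 13.6072

Area = 192.95, h_c = 13.61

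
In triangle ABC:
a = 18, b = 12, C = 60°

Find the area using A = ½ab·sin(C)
A = ½·a·b·sin(C) = ½·18·12·sin(60°)
sin(60°) ≈ 0.866025
A ≈ ½·216·0.866025 = 108·0.866025 ≈ 93.5307

Area = 93.53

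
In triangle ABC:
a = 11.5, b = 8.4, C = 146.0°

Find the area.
Two sides and the included angle (SAS): A = ½·a·b·sin(C) = ½·11.5·8.4·sin(146.0°)
sin(146.0°) ≈ 0.559193
A ≈ ½·96.6·0.559193 = 48.3·0.559193 ≈ 27.009

Area = 27.01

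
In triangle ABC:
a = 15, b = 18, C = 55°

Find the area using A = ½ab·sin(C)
A = ½·a·b·sin(C) = ½·15·18·sin(55°)
sin(55°) ≈ 0.819152
A ≈ ½·270·0.819152 = 135·0.819152 ≈ 110.586

Area = 110.6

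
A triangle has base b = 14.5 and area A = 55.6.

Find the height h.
A = ½·b·h  ⇒  h = 2A/b = 2·55.6/14.5 = 111.2/14.5 ≈ 7.66897

h = 7.669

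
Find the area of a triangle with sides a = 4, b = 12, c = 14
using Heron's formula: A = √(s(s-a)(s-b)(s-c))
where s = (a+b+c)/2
s = (4 + 12 + 14)/2 = 30/2 = 15
s − a = 11, s − b = 3, s − c = 1
s(s−a)(s−b)(s−c) = 15·11·3·1 = 495
Area = √495 ≈ 22.2486

s = 15.0, Area = 22.25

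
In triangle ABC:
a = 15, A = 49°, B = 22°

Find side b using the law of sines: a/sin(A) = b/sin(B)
a/sin(A) = b/sin(B)  ⇒  b = a·sin(B)/sin(A) = 15·sin(22°)/sin(49°)
sin(22°) ≈ 0.374607, sin(49°) ≈ 0.75471
b ≈ 15·0.374607/0.75471 ≈ 5.6191/0.75471 ≈ 7.44538

b = 7.445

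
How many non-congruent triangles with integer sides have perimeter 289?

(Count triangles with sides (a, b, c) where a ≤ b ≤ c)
Let a ≤ b ≤ c with a + b + c = 289. The only binding inequality is a + b > c, i.e. 289 − c > c, so c < 289/2; and c ≥ 289/3 since c is the largest side.
So 97 ≤ c ≤ 144. For each c, b runs from ⌈(289 − c)/2⌉ up to c (then a = 289 − b − c satisfies 1 ≤ a ≤ b automatically), giving c − ⌈(289 − c)/2⌉ + 1 choices.
Summing over c: 2 + 3 + 5 + 6 + … + 71 + 72  (48 terms, c = 97, …, 144) = 1776
Check (closed form: nearest integer to p²/48 for even p, (p+3)²/48 for odd p): (289+3)²/48 = 292²/48 = 85264/48 ≈ 1776.33 → 1776

1776 triangles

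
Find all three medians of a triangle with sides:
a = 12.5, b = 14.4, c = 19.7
Median formula: m_a = ½√(2b² + 2c² − a²) (and cyclically). a² = 156.25, b² = 207.36, c² = 388.09.
m_a = ½√(2·207.36 + 2·388.09 − 156.25) = ½√1034.65 ≈ ½·32.166 ≈ 16.083
m_b = ½√(2·156.25 + 2·388.09 − 207.36) = ½√881.32 ≈ ½·29.687 ≈ 14.8435
m_c = ½√(2·156.25 + 2·207.36 − 388.09) = ½√339.13 ≈ ½·18.4155 ≈ 9.20774

m_a = 16.08, m_b = 14.84, m_c = 9.208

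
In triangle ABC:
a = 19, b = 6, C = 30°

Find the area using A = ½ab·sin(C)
A = ½·a·b·sin(C) = ½·19·6·sin(30°)
sin(30°) ≈ 0.5
A ≈ ½·114·0.5 = 57·0.5 ≈ 28.5

Area = 28.5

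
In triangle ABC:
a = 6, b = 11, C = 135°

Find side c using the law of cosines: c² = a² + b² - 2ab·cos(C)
c² = 6² + 11² − 2·6·11·cos(135°)
cos(135°) ≈ -0.707107
c² ≈ 36 + 121 − 132·(-0.707107) ≈ 157 + 93.3381 ≈ 250.338
c ≈ √250.338 ≈ 15.8221

c = 15.82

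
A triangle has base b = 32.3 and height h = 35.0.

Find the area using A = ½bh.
A = ½·b·h = ½·32.3·35.0 = ½·1130.5 = 565.25

Area = 565.25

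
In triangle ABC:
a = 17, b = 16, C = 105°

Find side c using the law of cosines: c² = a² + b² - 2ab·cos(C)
c² = 17² + 16² − 2·17·16·cos(105°)
cos(105°) ≈ -0.258819
c² ≈ 289 + 256 − 544·(-0.258819) ≈ 545 + 140.798 ≈ 685.798
c ≈ √685.798 ≈ 26.1877

c = 26.19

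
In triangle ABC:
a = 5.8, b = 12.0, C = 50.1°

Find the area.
Two sides and the included angle (SAS): A = ½·a·b·sin(C) = ½·5.8·12.0·sin(50.1°)
sin(50.1°) ≈ 0.767165
A ≈ ½·69.6·0.767165 = 34.8·0.767165 ≈ 26.6973

Area = 26.7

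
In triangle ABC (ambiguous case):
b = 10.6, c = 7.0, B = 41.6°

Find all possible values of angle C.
b/sin(B) = c/sin(C)  ⇒  sin(C) = c·sin(B)/b = 7.0·sin(41.6°)/10.6
sin(41.6°) ≈ 0.663926
sin(C) ≈ 7.0·0.663926/10.6 ≈ 4.64748/10.6 ≈ 0.438442
Candidate 1: C₁ = arcsin(0.438442) ≈ 26.0045°  →  A = 180° − 41.6° − 26.0045° ≈ 112.395° > 0, valid
Candidate 2: C₂ = 180° − C₁ ≈ 153.995°  →  A = 180° − 41.6° − 153.995° ≈ -15.5955° ≤ 0, not a valid triangle

C = 26° (one solution)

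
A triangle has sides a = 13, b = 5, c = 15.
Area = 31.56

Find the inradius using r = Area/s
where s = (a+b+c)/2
s = (13 + 5 + 15)/2 = 33/2 = 16.5
r = Area/s = 31.56/16.5 ≈ 1.91273

r = 1.913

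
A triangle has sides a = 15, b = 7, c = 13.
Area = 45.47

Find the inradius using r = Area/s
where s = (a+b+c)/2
s = (15 + 7 + 13)/2 = 35/2 = 17.5
r = Area/s = 45.47/17.5 ≈ 2.59829

r = 2.598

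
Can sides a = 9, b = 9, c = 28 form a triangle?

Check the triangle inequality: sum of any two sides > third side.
a + b vs c: 9 + 9 = 18 ≤ 28  ✗
a + c vs b: 9 + 28 = 37 > 9  ✓
b + c vs a: 9 + 28 = 37 > 9  ✓

No: 9 + 9 = 18 is not > 28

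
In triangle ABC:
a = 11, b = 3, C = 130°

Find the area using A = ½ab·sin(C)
A = ½·a·b·sin(C) = ½·11·3·sin(130°)
sin(130°) ≈ 0.766044
A ≈ ½·33·0.766044 = 16.5·0.766044 ≈ 12.6397

Area = 12.64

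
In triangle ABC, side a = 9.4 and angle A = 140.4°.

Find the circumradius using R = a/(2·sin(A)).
R = a/(2·sin(A)) = 9.4/(2·sin(140.4°))
sin(140.4°) ≈ 0.637424
R ≈ 9.4/(2·0.637424) = 9.4/1.27485 ≈ 7.37343

R = 7.373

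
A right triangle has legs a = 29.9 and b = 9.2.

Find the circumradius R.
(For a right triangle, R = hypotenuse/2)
Hypotenuse c = √(a² + b²) = √(894.01 + 84.64) = √978.65 ≈ 31.2834
R = c/2 ≈ 31.2834/2 ≈ 15.6417

R = 15.64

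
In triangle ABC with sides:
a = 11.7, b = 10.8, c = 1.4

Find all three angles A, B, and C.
Law of cosines for each angle (a² = 136.89, b² = 116.64, c² = 1.96):
cos(A) = (b² + c² − a²)/(2bc) = (116.64 + 1.96 − 136.89)/(2·10.8·1.4) = -18.29/30.24 ≈ -0.604828  ⇒  A ≈ 127.216°
cos(B) = (a² + c² − b²)/(2ac) = (136.89 + 1.96 − 116.64)/(2·11.7·1.4) = 22.21/32.76 ≈ 0.677961  ⇒  B ≈ 47.3155°
cos(C) = (a² + b² − c²)/(2ab) = (136.89 + 116.64 − 1.96)/(2·11.7·10.8) = 251.57/252.72 ≈ 0.99545  ⇒  C ≈ 5.46804°
Check: A + B + C ≈ 180°

A = 127.2°, B = 47.32°, C = 5.468°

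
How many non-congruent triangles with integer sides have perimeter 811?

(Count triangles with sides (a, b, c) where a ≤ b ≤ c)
Let a ≤ b ≤ c with a + b + c = 811. The only binding inequality is a + b > c, i.e. 811 − c > c, so c < 811/2; and c ≥ 811/3 since c is the largest side.
So 271 ≤ c ≤ 405. For each c, b runs from ⌈(811 − c)/2⌉ up to c (then a = 811 − b − c satisfies 1 ≤ a ≤ b automatically), giving c − ⌈(811 − c)/2⌉ + 1 choices.
Summing over c: 2 + 3 + 5 + 6 + … + 201 + 203  (135 terms, c = 271, …, 405) = 13804
Check (closed form: nearest integer to p²/48 for even p, (p+3)²/48 for odd p): (811+3)²/48 = 814²/48 = 662596/48 ≈ 13804.08 → 13804

13804 triangles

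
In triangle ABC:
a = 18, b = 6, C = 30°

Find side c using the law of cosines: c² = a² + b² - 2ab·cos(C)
c² = 18² + 6² − 2·18·6·cos(30°)
cos(30°) ≈ 0.866025
c² ≈ 324 + 36 − 216·(0.866025) ≈ 360 − 187.061 ≈ 172.939
c ≈ √172.939 ≈ 13.1506

c = 13.15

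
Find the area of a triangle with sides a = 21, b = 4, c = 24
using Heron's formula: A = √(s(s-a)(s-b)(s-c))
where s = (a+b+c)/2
s = (21 + 4 + 24)/2 = 49/2 = 24.5
s − a = 3.5, s − b = 20.5, s − c = 0.5
s(s−a)(s−b)(s−c) = 24.5·3.5·20.5·0.5 = 878.9375
Area = √878.9375 ≈ 29.6469

s = 24.5, Area = 29.65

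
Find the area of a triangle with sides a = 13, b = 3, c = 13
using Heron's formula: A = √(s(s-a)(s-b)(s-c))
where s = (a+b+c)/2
s = (13 + 3 + 13)/2 = 29/2 = 14.5
s − a = 1.5, s − b = 11.5, s − c = 1.5
s(s−a)(s−b)(s−c) = 14.5·1.5·11.5·1.5 = 375.1875
Area = √375.1875 ≈ 19.3698

s = 14.5, Area = 19.37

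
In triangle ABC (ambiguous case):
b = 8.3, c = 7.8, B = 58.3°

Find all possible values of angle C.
b/sin(B) = c/sin(C)  ⇒  sin(C) = c·sin(B)/b = 7.8·sin(58.3°)/8.3
sin(58.3°) ≈ 0.850811
sin(C) ≈ 7.8·0.850811/8.3 ≈ 6.63633/8.3 ≈ 0.799557
Candidate 1: C₁ = arcsin(0.799557) ≈ 53.0879°  →  A = 180° − 58.3° − 53.0879° ≈ 68.6121° > 0, valid
Candidate 2: C₂ = 180° − C₁ ≈ 126.912°  →  A = 180° − 58.3° − 126.912° ≈ -5.2121° ≤ 0, not a valid triangle

C = 53.09° (one solution)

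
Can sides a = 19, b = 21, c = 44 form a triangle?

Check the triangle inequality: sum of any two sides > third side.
a + b vs c: 19 + 21 = 40 ≤ 44  ✗
a + c vs b: 19 + 44 = 63 > 21  ✓
b + c vs a: 21 + 44 = 65 > 19  ✓

No: 19 + 21 = 40 is not > 44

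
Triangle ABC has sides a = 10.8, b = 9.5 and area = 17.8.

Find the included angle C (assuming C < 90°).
Area = ½·a·b·sin(C)  ⇒  sin(C) = 2·Area/(a·b) = 2·17.8/(10.8·9.5) = 35.6/102.6 ≈ 0.346979
C = arcsin(0.346979) ≈ 20.3026° (taking the acute solution since C < 90°)

C = 20.3°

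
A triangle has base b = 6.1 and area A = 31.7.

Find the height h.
A = ½·b·h  ⇒  h = 2A/b = 2·31.7/6.1 = 63.4/6.1 ≈ 10.3934

h = 10.39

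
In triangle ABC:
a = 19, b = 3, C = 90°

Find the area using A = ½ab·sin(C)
A = ½·a·b·sin(C) = ½·19·3·sin(90°)
sin(90°) ≈ 1
A ≈ ½·57·1 = 28.5·1 ≈ 28.5

Area = 28.5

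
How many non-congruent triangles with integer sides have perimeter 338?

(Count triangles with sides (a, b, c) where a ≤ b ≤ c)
Let a ≤ b ≤ c with a + b + c = 338. The only binding inequality is a + b > c, i.e. 338 − c > c, so c < 338/2; and c ≥ 338/3 since c is the largest side.
So 113 ≤ c ≤ 168. For each c, b runs from ⌈(338 − c)/2⌉ up to c (then a = 338 − b − c satisfies 1 ≤ a ≤ b automatically), giving c − ⌈(338 − c)/2⌉ + 1 choices.
Summing over c: 1 + 3 + 4 + 6 + … + 82 + 84  (56 terms, c = 113, …, 168) = 2380
Check (closed form: nearest integer to p²/48 for even p, (p+3)²/48 for odd p): 338²/48 = 114244/48 ≈ 2380.08 → 2380

2380 triangles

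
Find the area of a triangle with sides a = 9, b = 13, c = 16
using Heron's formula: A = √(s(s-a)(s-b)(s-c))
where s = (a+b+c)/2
s = (9 + 13 + 16)/2 = 38/2 = 19
s − a = 10, s − b = 6, s − c = 3
s(s−a)(s−b)(s−c) = 19·10·6·3 = 3420
Area = √3420 ≈ 58.4808

s = 19.0, Area = 58.48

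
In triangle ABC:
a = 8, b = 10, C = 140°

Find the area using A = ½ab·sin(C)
A = ½·a·b·sin(C) = ½·8·10·sin(140°)
sin(140°) ≈ 0.642788
A ≈ ½·80·0.642788 = 40·0.642788 ≈ 25.7115

Area = 25.71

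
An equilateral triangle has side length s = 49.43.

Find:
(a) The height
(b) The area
(a) The height splits the triangle into two 30-60-90 halves: h = s·√3/2 = 49.43·1.73205/2 ≈ 85.6153/2 ≈ 42.8076
(b) Area = (√3/4)·s² = (√3/4)·49.43² = (√3/4)·2443.3249 ≈ 0.433013·2443.3249 ≈ 1057.99

Height = 42.81, Area = 1058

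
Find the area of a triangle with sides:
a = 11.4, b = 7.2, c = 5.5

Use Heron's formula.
s = (11.4 + 7.2 + 5.5)/2 = 24.1/2 = 12.05
s − a = 0.65, s − b = 4.85, s − c = 6.55
s(s−a)(s−b)(s−c) = 12.05·0.65·4.85·6.55 ≈ 248.819
Area = √248.819 ≈ 15.774

Area = 15.77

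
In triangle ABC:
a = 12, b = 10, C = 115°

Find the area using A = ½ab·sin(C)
A = ½·a·b·sin(C) = ½·12·10·sin(115°)
sin(115°) ≈ 0.906308
A ≈ ½·120·0.906308 = 60·0.906308 ≈ 54.3785

Area = 54.38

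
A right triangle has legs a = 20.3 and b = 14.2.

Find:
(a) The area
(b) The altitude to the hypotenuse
(a) The legs are perpendicular, so Area = ½·a·b = ½·20.3·14.2 = ½·288.26 = 144.13
(b) Hypotenuse c = √(a² + b²) = √(412.09 + 201.64) = √613.73 ≈ 24.7736
    Area = ½·c·h_c  ⇒  h_c = 2·Area/c = 288.26/24.7736 ≈ 11.6358

Area = 144.13, h_c = 11.64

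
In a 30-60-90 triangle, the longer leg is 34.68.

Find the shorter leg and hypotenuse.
In a 30-60-90 triangle the sides are in ratio 1 : √3 : 2, so short leg = long leg/√3 and hypotenuse = 2·(short leg).
Short leg = 34.68/√3 ≈ 34.68/1.73205 ≈ 20.0225
Hypotenuse = 2·20.0225 ≈ 40.045

Short leg = 20.02, Hypotenuse = 40.05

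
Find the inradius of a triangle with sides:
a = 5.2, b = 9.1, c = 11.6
r = Area/s where s is the semi-perimeter.
s = (5.2 + 9.1 + 11.6)/2 = 25.9/2 = 12.95
Area = √(s(s−a)(s−b)(s−c)) = √(12.95·7.75·3.85·1.35) ≈ √521.634 ≈ 22.8393
r ≈ 22.8393/12.95 ≈ 1.76365

r = 1.764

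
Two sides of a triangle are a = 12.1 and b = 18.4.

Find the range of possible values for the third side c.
Triangle inequality: |a − b| < c < a + b
|a − b| = |12.1 − 18.4| = 6.3
a + b = 12.1 + 18.4 = 30.5

6.3 < c < 30.5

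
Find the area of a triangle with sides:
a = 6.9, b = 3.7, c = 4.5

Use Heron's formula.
s = (6.9 + 3.7 + 4.5)/2 = 15.1/2 = 7.55
s − a = 0.65, s − b = 3.85, s − c = 3.05
s(s−a)(s−b)(s−c) = 7.55·0.65·3.85·3.05 ≈ 57.6263
Area = √57.6263 ≈ 7.5912

Area = 7.591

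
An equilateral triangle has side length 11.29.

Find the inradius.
r = Area/s with s the semi-perimeter.
Area = (√3/4)·11.29² = (√3/4)·127.4641 ≈ 0.433013·127.4641 ≈ 55.1936
s = 3·11.29/2 = 16.935
r ≈ 55.1936/16.935 ≈ 3.25914
(Equivalently r = side/(2√3) = 11.29/3.4641 ≈ 3.25914.)

r = 3.259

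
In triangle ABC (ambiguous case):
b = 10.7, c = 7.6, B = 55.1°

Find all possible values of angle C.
b/sin(B) = c/sin(C)  ⇒  sin(C) = c·sin(B)/b = 7.6·sin(55.1°)/10.7
sin(55.1°) ≈ 0.820152
sin(C) ≈ 7.6·0.820152/10.7 ≈ 6.23315/10.7 ≈ 0.582538
Candidate 1: C₁ = arcsin(0.582538) ≈ 35.6292°  →  A = 180° − 55.1° − 35.6292° ≈ 89.2708° > 0, valid
Candidate 2: C₂ = 180° − C₁ ≈ 144.371°  →  A = 180° − 55.1° − 144.371° ≈ -19.4708° ≤ 0, not a valid triangle

C = 35.63° (one solution)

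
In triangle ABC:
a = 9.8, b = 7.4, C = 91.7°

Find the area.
Two sides and the included angle (SAS): A = ½·a·b·sin(C) = ½·9.8·7.4·sin(91.7°)
sin(91.7°) ≈ 0.99956
A ≈ ½·72.52·0.99956 = 36.26·0.99956 ≈ 36.244

Area = 36.24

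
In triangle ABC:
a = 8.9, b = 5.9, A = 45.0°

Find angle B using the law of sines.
a/sin(A) = b/sin(B)  ⇒  sin(B) = b·sin(A)/a = 5.9·sin(45.0°)/8.9
sin(45.0°) ≈ 0.707107
sin(B) ≈ 5.9·0.707107/8.9 ≈ 4.17193/8.9 ≈ 0.468756
B = arcsin(0.468756) ≈ 27.9536°
(Since b ≤ a we need B ≤ A, so the obtuse alternative 180° − 27.9536° ≈ 152.046° is rejected.)

B = 27.95°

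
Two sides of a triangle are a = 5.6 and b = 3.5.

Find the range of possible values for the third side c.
Triangle inequality: |a − b| < c < a + b
|a − b| = |5.6 − 3.5| = 2.1
a + b = 5.6 + 3.5 = 9.1

2.1 < c < 9.1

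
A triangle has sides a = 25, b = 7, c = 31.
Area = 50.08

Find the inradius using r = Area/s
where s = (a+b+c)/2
s = (25 + 7 + 31)/2 = 63/2 = 31.5
r = Area/s = 50.08/31.5 ≈ 1.58984

r = 1.59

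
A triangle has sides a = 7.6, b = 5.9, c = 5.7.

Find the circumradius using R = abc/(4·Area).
First find the area with Heron's formula.
s = (7.6 + 5.9 + 5.7)/2 = 9.6
Area = √(s(s−a)(s−b)(s−c)) = √(9.6·2·3.7·3.9) ≈ √277.056 ≈ 16.645
abc = 7.6·5.9·5.7 = 255.588
R = abc/(4·Area) ≈ 255.588/(4·16.645) = 255.588/66.58 ≈ 3.83881

R = 3.839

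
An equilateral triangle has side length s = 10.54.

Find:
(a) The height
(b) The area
(a) The height splits the triangle into two 30-60-90 halves: h = s·√3/2 = 10.54·1.73205/2 ≈ 18.2558/2 ≈ 9.12791
(b) Area = (√3/4)·s² = (√3/4)·10.54² = (√3/4)·111.0916 ≈ 0.433013·111.0916 ≈ 48.1041

Height = 9.128, Area = 48.1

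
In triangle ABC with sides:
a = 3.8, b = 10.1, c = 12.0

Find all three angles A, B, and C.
Law of cosines for each angle (a² = 14.44, b² = 102.01, c² = 144):
cos(A) = (b² + c² − a²)/(2bc) = (102.01 + 144 − 14.44)/(2·10.1·12.0) = 231.57/242.4 ≈ 0.955322  ⇒  A ≈ 17.1916°
cos(B) = (a² + c² − b²)/(2ac) = (14.44 + 144 − 102.01)/(2·3.8·12.0) = 56.43/91.2 ≈ 0.61875  ⇒  B ≈ 51.7751°
cos(C) = (a² + b² − c²)/(2ab) = (14.44 + 102.01 − 144)/(2·3.8·10.1) = -27.55/76.76 ≈ -0.358911  ⇒  C ≈ 111.033°
Check: A + B + C ≈ 180°

A = 17.19°, B = 51.78°, C = 111°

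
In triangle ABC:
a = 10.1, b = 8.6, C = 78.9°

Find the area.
Two sides and the included angle (SAS): A = ½·a·b·sin(C) = ½·10.1·8.6·sin(78.9°)
sin(78.9°) ≈ 0.981293
A ≈ ½·86.86·0.981293 = 43.43·0.981293 ≈ 42.6175

Area = 42.62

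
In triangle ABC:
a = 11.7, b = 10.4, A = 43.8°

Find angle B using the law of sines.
a/sin(A) = b/sin(B)  ⇒  sin(B) = b·sin(A)/a = 10.4·sin(43.8°)/11.7
sin(43.8°) ≈ 0.692143
sin(B) ≈ 10.4·0.692143/11.7 ≈ 7.19829/11.7 ≈ 0.615238
B = arcsin(0.615238) ≈ 37.9692°
(Since b ≤ a we need B ≤ A, so the obtuse alternative 180° − 37.9692° ≈ 142.031° is rejected.)

B = 37.97°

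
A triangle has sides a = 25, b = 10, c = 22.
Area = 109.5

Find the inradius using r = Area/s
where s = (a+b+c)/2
s = (25 + 10 + 22)/2 = 57/2 = 28.5
r = Area/s = 109.5/28.5 ≈ 3.84211

r = 3.842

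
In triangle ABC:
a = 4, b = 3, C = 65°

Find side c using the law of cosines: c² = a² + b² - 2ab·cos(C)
c² = 4² + 3² − 2·4·3·cos(65°)
cos(65°) ≈ 0.422618
c² ≈ 16 + 9 − 24·(0.422618) ≈ 25 − 10.1428 ≈ 14.8572
c ≈ √14.8572 ≈ 3.8545

c = 3.854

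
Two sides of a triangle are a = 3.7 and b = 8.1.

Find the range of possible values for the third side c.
Triangle inequality: |a − b| < c < a + b
|a − b| = |3.7 − 8.1| = 4.4
a + b = 3.7 + 8.1 = 11.8

4.4 < c < 11.8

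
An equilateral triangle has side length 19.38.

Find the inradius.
r = Area/s with s the semi-perimeter.
Area = (√3/4)·19.38² = (√3/4)·375.5844 ≈ 0.433013·375.5844 ≈ 162.633
s = 3·19.38/2 = 29.07
r ≈ 162.633/29.07 ≈ 5.59452
(Equivalently r = side/(2√3) = 19.38/3.4641 ≈ 5.59452.)

r = 5.595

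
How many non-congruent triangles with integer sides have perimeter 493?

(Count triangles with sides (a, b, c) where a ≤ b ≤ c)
Let a ≤ b ≤ c with a + b + c = 493. The only binding inequality is a + b > c, i.e. 493 − c > c, so c < 493/2; and c ≥ 493/3 since c is the largest side.
So 165 ≤ c ≤ 246. For each c, b runs from ⌈(493 − c)/2⌉ up to c (then a = 493 − b − c satisfies 1 ≤ a ≤ b automatically), giving c − ⌈(493 − c)/2⌉ + 1 choices.
Summing over c: 2 + 3 + 5 + 6 + … + 122 + 123  (82 terms, c = 165, …, 246) = 5125
Check (closed form: nearest integer to p²/48 for even p, (p+3)²/48 for odd p): (493+3)²/48 = 496²/48 = 246016/48 ≈ 5125.33 → 5125

5125 triangles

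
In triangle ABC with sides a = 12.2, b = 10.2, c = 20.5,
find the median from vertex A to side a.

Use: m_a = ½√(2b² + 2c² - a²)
m_a = ½√(2·10.2² + 2·20.5² − 12.2²) = ½√(2·104.04 + 2·420.25 − 148.84) = ½√(208.08 + 840.5 − 148.84) = ½√899.74
√899.74 ≈ 29.9957, so m_a ≈ 14.9978

m_a = 15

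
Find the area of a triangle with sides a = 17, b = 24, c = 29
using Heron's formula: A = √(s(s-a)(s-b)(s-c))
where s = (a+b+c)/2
s = (17 + 24 + 29)/2 = 70/2 = 35
s − a = 18, s − b = 11, s − c = 6
s(s−a)(s−b)(s−c) = 35·18·11·6 = 41580
Area = √41580 ≈ 203.912

s = 35.0, Area = 203.9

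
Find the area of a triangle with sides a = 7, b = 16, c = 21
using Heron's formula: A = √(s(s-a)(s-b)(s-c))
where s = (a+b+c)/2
s = (7 + 16 + 21)/2 = 44/2 = 22
s − a = 15, s − b = 6, s − c = 1
s(s−a)(s−b)(s−c) = 22·15·6·1 = 1980
Area = √1980 ≈ 44.4972

s = 22.0, Area = 44.5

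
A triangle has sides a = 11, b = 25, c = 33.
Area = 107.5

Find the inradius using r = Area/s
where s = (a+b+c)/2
s = (11 + 25 + 33)/2 = 69/2 = 34.5
r = Area/s = 107.5/34.5 ≈ 3.11594

r = 3.116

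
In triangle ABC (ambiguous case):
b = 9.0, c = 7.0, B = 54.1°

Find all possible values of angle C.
b/sin(B) = c/sin(C)  ⇒  sin(C) = c·sin(B)/b = 7.0·sin(54.1°)/9.0
sin(54.1°) ≈ 0.810042
sin(C) ≈ 7.0·0.810042/9.0 ≈ 5.67029/9.0 ≈ 0.630032
Candidate 1: C₁ = arcsin(0.630032) ≈ 39.0525°  →  A = 180° − 54.1° − 39.0525° ≈ 86.8475° > 0, valid
Candidate 2: C₂ = 180° − C₁ ≈ 140.947°  →  A = 180° − 54.1° − 140.947° ≈ -15.0475° ≤ 0, not a valid triangle

C = 39.05° (one solution)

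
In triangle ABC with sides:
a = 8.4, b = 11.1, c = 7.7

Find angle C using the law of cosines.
c² = a² + b² − 2ab·cos(C)  ⇒  cos(C) = (a² + b² − c²)/(2ab)
cos(C) = (8.4² + 11.1² − 7.7²)/(2·8.4·11.1) = (70.56 + 123.21 − 59.29)/186.48 = 134.48/186.48 ≈ 0.72115
C = arccos(0.72115) ≈ 43.8505°

C = 43.85°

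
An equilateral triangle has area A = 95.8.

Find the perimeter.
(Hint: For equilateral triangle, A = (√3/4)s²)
A = (√3/4)s²  ⇒  s² = 4A/√3 = 4·95.8/√3 = 383.2/1.73205 ≈ 221.241
s ≈ √221.241 ≈ 14.8742
Perimeter = 3s ≈ 3·14.8742 ≈ 44.6225

Perimeter = 44.62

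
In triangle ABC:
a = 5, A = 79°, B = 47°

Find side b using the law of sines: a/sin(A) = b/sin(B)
a/sin(A) = b/sin(B)  ⇒  b = a·sin(B)/sin(A) = 5·sin(47°)/sin(79°)
sin(47°) ≈ 0.731354, sin(79°) ≈ 0.981627
b ≈ 5·0.731354/0.981627 ≈ 3.65677/0.981627 ≈ 3.72521

b = 3.725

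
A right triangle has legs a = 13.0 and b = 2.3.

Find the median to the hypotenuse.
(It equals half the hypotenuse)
Hypotenuse c = √(a² + b²) = √(169 + 5.29) = √174.29 ≈ 13.2019
Median to hypotenuse = c/2 ≈ 13.2019/2 ≈ 6.60095

Median = 6.601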